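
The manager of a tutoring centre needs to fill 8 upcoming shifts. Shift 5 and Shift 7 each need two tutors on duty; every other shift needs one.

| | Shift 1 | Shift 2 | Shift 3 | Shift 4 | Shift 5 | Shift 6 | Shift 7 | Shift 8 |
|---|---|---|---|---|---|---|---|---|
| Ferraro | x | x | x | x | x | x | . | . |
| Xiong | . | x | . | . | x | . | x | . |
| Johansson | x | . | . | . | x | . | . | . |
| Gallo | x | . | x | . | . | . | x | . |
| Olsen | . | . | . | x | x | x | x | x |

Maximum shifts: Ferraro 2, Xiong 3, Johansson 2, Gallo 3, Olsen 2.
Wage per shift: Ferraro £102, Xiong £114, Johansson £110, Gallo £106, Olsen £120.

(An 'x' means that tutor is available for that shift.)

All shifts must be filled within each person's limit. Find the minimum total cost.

£1094

Shift 8 can only be covered by Olsen, so that assignment is forced.
Picking the cheapest available tutor for each shift independently would cost £1062, but that ignores the shift limits.
An optimal schedule: Shift 1→Gallo, Shift 2→Xiong, Shift 3→Gallo, Shift 4→Ferraro, Shift 5→Johansson+Xiong, Shift 6→Ferraro, Shift 7→Gallo+Xiong, Shift 8→Olsen.
Total: 106 + 114 + 106 + 102 + 110 + 114 + 102 + 106 + 114 + 120 = £1094.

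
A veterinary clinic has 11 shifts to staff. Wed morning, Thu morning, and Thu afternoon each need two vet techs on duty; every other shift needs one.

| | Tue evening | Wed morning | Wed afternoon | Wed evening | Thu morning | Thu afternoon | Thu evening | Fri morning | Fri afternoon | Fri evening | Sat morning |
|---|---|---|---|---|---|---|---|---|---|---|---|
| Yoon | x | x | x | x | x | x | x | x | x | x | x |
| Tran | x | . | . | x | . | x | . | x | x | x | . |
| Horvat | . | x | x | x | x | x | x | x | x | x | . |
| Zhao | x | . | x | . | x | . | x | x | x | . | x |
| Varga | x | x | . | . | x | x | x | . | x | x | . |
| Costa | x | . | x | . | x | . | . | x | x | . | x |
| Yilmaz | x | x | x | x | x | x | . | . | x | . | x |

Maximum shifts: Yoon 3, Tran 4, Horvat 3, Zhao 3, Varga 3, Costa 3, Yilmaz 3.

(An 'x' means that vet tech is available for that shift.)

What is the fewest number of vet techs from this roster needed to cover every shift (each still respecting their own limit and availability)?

14 slots to fill and no one can take more than 4, so at least ⌈14/4⌉ = 4 vet techs are needed.
Any 4 vet techs together have capacity at most 4+3+3+3 = 13 < 14 slots, so 4 can never suffice.
Yoon, Tran, Horvat, Zhao, and Varga alone can cover everything: Tue evening→Tran, Wed morning→Yoon+Horvat, Wed afternoon→Yoon, Wed evening→Tran, Thu morning→Zhao+Varga, Thu afternoon→Horvat+Varga, Thu evening→Horvat, Fri morning→Tran, Fri afternoon→Zhao, Fri evening→Tran, Sat morning→Yoon.

5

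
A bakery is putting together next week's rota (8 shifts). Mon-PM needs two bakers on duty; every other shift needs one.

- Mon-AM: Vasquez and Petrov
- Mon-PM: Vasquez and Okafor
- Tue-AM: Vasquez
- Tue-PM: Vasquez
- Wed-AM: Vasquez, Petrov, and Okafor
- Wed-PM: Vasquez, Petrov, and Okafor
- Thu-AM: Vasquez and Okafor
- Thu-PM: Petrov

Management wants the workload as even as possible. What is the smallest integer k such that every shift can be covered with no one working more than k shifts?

With 3 bakers and 9 worker-slots to fill, someone must work at least ⌈9/3⌉ = 3 shifts, so k ≥ 3.
k = 3 works: Mon-AM→Petrov, Mon-PM→Vasquez+Okafor, Tue-AM→Vasquez, Tue-PM→Vasquez, Wed-AM→Petrov, Wed-PM→Okafor, Thu-AM→Okafor, Thu-PM→Petrov.
Loads: Vasquez 3, Petrov 3, Okafor 3 — all ≤ 3.

3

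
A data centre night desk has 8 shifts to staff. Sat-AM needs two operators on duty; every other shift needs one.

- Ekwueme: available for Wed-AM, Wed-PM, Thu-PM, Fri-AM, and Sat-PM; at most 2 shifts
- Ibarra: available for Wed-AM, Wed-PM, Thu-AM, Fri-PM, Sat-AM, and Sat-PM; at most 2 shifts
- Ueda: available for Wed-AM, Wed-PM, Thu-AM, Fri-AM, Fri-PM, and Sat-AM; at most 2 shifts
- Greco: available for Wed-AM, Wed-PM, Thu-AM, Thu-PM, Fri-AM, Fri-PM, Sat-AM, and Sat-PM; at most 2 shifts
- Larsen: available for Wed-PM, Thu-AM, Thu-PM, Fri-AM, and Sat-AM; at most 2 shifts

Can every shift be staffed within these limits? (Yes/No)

One valid schedule: Wed-AM→Ibarra, Wed-PM→Greco, Thu-AM→Ueda, Thu-PM→Ekwueme, Fri-AM→Ueda, Fri-PM→Ibarra, Sat-AM→Greco+Larsen, Sat-PM→Ekwueme.
Loads: Ekwueme 2/2, Ibarra 2/2, Ueda 2/2, Greco 2/2, Larsen 1/2 — all within limits.

Yes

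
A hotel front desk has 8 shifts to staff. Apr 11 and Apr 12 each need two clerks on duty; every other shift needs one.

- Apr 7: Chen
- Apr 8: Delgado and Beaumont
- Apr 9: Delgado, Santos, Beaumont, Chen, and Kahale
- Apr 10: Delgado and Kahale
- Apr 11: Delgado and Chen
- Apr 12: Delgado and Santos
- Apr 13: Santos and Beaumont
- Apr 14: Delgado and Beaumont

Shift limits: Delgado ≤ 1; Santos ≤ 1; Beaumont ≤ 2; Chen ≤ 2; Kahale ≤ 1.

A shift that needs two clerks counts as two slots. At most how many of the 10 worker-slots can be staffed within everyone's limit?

Total capacity across all clerks is 1+1+2+2+1 = 7, and 10 slots are needed, so at most 7 can be filled.
An assignment achieving 7: Apr 7→Chen, Apr 8→Delgado, Apr 10→Kahale, Apr 11→Chen, Apr 12→Santos, Apr 13→Beaumont, Apr 14→Beaumont.
Loads: Delgado 1/1, Santos 1/1, Beaumont 2/2, Chen 2/2, Kahale 1/1.

7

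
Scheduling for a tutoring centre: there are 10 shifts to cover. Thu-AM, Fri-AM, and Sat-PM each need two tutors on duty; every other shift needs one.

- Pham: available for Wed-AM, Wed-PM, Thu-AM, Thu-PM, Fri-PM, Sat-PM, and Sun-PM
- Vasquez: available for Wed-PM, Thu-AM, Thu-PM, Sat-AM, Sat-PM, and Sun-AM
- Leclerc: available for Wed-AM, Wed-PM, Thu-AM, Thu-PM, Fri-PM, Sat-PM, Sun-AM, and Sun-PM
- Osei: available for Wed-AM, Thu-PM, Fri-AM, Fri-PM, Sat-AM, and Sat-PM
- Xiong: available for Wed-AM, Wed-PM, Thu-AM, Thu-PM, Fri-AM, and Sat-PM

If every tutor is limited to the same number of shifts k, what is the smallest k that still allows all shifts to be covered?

3

With 5 tutors and 13 worker-slots to fill, someone must work at least ⌈13/5⌉ = 3 shifts, so k ≥ 3.
k = 3 works: Wed-AM→Pham, Wed-PM→Vasquez, Thu-AM→Leclerc+Xiong, Thu-PM→Leclerc, Fri-AM→Osei+Xiong, Fri-PM→Pham, Sat-AM→Vasquez, Sat-PM→Leclerc+Osei, Sun-AM→Vasquez, Sun-PM→Pham.
Loads: Pham 3, Vasquez 3, Leclerc 3, Osei 2, Xiong 2 — all ≤ 3.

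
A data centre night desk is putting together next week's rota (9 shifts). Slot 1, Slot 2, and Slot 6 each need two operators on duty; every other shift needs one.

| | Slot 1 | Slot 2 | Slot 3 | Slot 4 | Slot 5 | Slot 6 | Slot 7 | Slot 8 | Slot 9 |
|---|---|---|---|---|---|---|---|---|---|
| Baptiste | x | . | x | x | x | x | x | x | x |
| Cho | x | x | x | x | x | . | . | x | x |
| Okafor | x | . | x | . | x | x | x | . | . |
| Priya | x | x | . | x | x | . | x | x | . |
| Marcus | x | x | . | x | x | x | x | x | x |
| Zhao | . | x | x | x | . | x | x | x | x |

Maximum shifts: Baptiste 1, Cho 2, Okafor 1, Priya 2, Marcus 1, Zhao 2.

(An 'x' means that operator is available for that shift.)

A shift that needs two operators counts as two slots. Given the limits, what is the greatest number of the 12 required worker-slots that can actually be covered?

9

Total capacity across all operators is 1+2+1+2+1+2 = 9, and 12 slots are needed, so at most 9 can be filled.
An assignment achieving 9: Slot 1→Priya, Slot 2→Cho+Priya, Slot 3→Baptiste, Slot 4→Zhao, Slot 6→Okafor+Marcus, Slot 7→Zhao, Slot 9→Cho.
Loads: Baptiste 1/1, Cho 2/2, Okafor 1/1, Priya 2/2, Marcus 1/1, Zhao 2/2.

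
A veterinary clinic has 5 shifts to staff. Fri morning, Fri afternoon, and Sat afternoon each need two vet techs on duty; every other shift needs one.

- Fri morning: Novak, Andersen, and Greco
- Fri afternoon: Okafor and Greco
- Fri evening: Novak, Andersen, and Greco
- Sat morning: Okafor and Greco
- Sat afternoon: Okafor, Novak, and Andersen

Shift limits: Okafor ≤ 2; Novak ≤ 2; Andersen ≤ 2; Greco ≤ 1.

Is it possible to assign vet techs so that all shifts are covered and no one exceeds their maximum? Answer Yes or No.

Shifts {Fri morning, Fri afternoon, Fri evening, Sat morning, Sat afternoon} need 8 worker-slots in total, but the vet techs available for any of those shifts (Okafor, Novak, Andersen, and Greco) can supply at most 7 among them. So no valid schedule exists.

No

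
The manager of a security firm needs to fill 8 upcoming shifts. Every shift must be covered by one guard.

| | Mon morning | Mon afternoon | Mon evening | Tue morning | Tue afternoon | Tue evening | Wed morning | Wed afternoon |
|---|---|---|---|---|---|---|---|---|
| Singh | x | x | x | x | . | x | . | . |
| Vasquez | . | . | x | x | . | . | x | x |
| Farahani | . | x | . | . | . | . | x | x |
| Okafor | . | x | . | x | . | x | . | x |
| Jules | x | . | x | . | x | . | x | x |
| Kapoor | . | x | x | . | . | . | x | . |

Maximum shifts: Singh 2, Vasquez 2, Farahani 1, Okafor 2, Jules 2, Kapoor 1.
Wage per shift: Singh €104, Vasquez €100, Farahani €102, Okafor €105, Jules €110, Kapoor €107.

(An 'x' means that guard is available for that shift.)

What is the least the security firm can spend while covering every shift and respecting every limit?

€830

Tue afternoon can only be covered by Jules, so that assignment is forced.
Picking the cheapest available guard for each shift independently would cost €820, but that ignores the shift limits.
An optimal schedule: Mon morning→Singh, Mon afternoon→Okafor, Mon evening→Vasquez, Tue morning→Vasquez, Tue afternoon→Jules, Tue evening→Singh, Wed morning→Farahani, Wed afternoon→Okafor.
Total: 104 + 105 + 100 + 100 + 110 + 104 + 102 + 105 = €830.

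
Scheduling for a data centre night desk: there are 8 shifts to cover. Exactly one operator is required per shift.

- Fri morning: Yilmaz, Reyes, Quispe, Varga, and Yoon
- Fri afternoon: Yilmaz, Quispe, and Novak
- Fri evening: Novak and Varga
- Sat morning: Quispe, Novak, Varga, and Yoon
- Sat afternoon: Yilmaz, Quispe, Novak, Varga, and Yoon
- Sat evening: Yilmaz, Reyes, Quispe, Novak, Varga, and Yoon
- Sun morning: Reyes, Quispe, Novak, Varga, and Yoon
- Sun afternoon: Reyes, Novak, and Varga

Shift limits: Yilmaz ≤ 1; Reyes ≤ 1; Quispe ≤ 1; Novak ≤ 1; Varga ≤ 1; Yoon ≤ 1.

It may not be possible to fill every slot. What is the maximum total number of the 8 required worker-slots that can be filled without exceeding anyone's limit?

Total capacity across all operators is 1+1+1+1+1+1 = 6, and 8 slots are needed, so at most 6 can be filled.
An assignment achieving 6: Fri morning→Varga, Fri afternoon→Yilmaz, Fri evening→Novak, Sat morning→Quispe, Sat afternoon→Yoon, Sun afternoon→Reyes.
Loads: Yilmaz 1/1, Reyes 1/1, Quispe 1/1, Novak 1/1, Varga 1/1, Yoon 1/1.

6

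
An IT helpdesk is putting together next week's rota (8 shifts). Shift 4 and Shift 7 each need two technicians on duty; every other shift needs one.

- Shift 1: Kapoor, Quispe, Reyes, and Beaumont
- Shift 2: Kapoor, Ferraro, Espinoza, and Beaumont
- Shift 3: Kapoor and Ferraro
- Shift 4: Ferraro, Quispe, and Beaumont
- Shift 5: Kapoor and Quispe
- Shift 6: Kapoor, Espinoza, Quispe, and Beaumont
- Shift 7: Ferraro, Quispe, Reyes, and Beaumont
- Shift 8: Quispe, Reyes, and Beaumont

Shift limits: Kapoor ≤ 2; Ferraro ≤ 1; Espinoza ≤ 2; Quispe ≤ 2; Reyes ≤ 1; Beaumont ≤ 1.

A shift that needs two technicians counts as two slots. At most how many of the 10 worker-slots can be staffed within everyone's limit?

9

Total capacity across all technicians is 2+1+2+2+1+1 = 9, and 10 slots are needed, so at most 9 can be filled.
An assignment achieving 9: Shift 1→Reyes, Shift 2→Espinoza, Shift 3→Kapoor, Shift 4→Ferraro+Quispe, Shift 5→Kapoor, Shift 6→Espinoza, Shift 7→Beaumont, Shift 8→Quispe.
Loads: Kapoor 2/2, Ferraro 1/1, Espinoza 2/2, Quispe 2/2, Reyes 1/1, Beaumont 1/1.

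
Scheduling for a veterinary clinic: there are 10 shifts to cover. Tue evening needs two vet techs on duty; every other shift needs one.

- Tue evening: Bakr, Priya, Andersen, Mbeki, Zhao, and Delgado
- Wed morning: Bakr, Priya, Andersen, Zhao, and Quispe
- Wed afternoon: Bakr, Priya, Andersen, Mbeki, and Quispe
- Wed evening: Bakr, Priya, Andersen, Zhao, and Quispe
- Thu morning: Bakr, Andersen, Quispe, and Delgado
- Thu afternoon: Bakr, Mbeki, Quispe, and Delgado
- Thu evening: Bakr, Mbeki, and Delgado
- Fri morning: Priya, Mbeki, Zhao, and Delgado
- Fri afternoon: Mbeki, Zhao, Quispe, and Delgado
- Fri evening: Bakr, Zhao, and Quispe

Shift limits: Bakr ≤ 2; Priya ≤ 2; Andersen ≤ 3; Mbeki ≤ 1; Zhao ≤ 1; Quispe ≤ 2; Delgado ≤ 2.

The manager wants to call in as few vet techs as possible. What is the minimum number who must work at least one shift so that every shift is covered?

5

11 slots to fill and no one can take more than 3, so at least ⌈11/3⌉ = 4 vet techs are needed.
Any 4 vet techs together have capacity at most 3+2+2+2 = 9 < 11 slots, so 4 can never suffice.
Bakr, Priya, Andersen, Quispe, and Delgado alone can cover everything: Tue evening→Andersen+Delgado, Wed morning→Priya, Wed afternoon→Andersen, Wed evening→Andersen, Thu morning→Delgado, Thu afternoon→Quispe, Thu evening→Bakr, Fri morning→Priya, Fri afternoon→Quispe, Fri evening→Bakr.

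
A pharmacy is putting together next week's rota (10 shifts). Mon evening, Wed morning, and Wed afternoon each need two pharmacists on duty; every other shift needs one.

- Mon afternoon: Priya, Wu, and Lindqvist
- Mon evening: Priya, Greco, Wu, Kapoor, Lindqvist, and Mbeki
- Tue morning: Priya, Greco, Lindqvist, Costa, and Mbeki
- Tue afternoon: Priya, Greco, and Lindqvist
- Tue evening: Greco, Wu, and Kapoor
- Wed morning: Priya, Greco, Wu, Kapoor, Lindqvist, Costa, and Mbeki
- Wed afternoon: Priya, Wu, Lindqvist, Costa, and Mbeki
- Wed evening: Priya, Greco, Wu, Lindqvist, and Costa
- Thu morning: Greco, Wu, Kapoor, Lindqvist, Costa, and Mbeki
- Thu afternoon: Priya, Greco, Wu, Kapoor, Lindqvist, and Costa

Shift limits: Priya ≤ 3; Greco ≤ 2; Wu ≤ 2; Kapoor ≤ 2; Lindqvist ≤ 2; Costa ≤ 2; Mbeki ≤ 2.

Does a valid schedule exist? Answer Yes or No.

Yes

One valid schedule: Mon afternoon→Priya, Mon evening→Kapoor+Lindqvist, Tue morning→Priya, Tue afternoon→Priya, Tue evening→Greco, Wed morning→Kapoor+Costa, Wed afternoon→Lindqvist+Costa, Wed evening→Greco, Thu morning→Wu, Thu afternoon→Wu.
Loads: Priya 3/3, Greco 2/2, Wu 2/2, Kapoor 2/2, Lindqvist 2/2, Costa 2/2, Mbeki 0/2 — all within limits.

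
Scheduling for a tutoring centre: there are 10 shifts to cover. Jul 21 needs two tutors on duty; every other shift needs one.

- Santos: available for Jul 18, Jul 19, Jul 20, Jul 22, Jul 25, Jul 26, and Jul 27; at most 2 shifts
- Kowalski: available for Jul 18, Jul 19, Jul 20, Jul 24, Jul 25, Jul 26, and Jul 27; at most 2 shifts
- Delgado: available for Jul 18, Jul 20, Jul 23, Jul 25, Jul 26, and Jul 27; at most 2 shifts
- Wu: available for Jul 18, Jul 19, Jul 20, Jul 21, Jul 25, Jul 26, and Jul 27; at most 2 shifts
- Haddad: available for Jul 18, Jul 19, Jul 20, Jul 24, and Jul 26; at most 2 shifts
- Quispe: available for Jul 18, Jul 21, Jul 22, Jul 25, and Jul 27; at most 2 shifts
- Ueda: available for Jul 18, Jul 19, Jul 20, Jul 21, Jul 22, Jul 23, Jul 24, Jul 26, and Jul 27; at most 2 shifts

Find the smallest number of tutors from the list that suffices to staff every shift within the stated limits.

6

11 slots to fill and no one can take more than 2, so at least ⌈11/2⌉ = 6 tutors are needed.
Santos, Kowalski, Delgado, Wu, Haddad, and Quispe alone can cover everything: Jul 18→Haddad, Jul 19→Santos, Jul 20→Kowalski, Jul 21→Wu+Quispe, Jul 22→Santos, Jul 23→Delgado, Jul 24→Kowalski, Jul 25→Delgado, Jul 26→Wu, Jul 27→Quispe.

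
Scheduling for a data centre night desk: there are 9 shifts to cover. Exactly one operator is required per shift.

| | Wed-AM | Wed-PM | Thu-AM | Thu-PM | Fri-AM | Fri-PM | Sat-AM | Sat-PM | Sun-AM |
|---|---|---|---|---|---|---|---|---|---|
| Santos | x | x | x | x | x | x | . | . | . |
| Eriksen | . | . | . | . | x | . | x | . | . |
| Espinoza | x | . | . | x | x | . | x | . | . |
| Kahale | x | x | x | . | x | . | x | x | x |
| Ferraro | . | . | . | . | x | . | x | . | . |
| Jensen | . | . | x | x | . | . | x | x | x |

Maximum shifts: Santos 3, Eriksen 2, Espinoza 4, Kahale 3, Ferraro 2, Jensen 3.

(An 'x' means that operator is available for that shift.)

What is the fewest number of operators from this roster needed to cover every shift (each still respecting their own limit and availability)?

3

9 slots to fill and no one can take more than 4, so at least ⌈9/4⌉ = 3 operators are needed.
Santos, Espinoza, and Kahale alone can cover everything: Wed-AM→Espinoza, Wed-PM→Santos, Thu-AM→Santos, Thu-PM→Espinoza, Fri-AM→Espinoza, Fri-PM→Santos, Sat-AM→Espinoza, Sat-PM→Kahale, Sun-AM→Kahale.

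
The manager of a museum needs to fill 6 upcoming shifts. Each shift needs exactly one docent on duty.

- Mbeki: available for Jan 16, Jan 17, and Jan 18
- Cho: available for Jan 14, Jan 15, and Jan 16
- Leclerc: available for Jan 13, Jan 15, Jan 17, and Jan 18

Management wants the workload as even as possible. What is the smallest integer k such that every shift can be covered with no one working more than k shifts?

2

With 3 docents and 6 worker-slots to fill, someone must work at least ⌈6/3⌉ = 2 shifts, so k ≥ 2.
k = 2 works: Jan 13→Leclerc, Jan 14→Cho, Jan 15→Cho, Jan 16→Mbeki, Jan 17→Mbeki, Jan 18→Leclerc.
Loads: Mbeki 2, Cho 2, Leclerc 2 — all ≤ 2.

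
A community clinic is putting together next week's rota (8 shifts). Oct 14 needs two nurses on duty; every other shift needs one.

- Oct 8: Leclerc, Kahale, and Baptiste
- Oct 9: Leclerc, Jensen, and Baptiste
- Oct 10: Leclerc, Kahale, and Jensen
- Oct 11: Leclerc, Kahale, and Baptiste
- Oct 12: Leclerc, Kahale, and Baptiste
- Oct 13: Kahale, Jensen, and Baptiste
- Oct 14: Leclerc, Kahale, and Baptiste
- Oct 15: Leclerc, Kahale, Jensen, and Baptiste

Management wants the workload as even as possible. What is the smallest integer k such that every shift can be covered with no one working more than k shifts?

3

With 4 nurses and 9 worker-slots to fill, someone must work at least ⌈9/4⌉ = 3 shifts, so k ≥ 3.
k = 3 works: Oct 8→Leclerc, Oct 9→Leclerc, Oct 10→Leclerc, Oct 11→Kahale, Oct 12→Kahale, Oct 13→Jensen, Oct 14→Kahale+Baptiste, Oct 15→Jensen.
Loads: Leclerc 3, Kahale 3, Jensen 2, Baptiste 1 — all ≤ 3.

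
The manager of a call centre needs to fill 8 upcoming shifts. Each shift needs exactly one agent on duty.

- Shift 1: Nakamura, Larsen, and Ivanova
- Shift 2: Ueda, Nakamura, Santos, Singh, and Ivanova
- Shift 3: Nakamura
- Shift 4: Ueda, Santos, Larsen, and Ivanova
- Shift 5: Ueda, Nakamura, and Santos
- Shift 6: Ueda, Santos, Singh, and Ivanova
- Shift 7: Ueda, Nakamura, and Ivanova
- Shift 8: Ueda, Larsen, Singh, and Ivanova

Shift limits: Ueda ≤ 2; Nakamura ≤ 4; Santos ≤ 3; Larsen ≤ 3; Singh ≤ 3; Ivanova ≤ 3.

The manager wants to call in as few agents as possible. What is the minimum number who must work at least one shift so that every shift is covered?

3

8 slots to fill and no one can take more than 4, so at least ⌈8/4⌉ = 2 agents are needed.
Any 2 agents together have capacity at most 4+3 = 7 < 8 slots, so 2 can never suffice.
Ueda, Nakamura, and Santos alone can cover everything: Shift 1→Nakamura, Shift 2→Nakamura, Shift 3→Nakamura, Shift 4→Ueda, Shift 5→Santos, Shift 6→Santos, Shift 7→Nakamura, Shift 8→Ueda.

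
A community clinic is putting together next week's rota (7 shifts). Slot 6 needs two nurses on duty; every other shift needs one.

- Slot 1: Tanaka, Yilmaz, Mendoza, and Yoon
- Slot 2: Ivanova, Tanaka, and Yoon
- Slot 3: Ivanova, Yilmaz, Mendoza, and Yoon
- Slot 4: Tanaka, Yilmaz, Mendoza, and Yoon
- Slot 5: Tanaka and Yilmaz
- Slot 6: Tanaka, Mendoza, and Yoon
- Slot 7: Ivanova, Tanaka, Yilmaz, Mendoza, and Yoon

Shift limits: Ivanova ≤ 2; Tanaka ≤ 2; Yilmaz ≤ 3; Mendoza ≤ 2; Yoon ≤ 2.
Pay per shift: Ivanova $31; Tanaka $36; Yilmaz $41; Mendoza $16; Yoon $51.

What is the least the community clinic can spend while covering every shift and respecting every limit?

Picking the cheapest available nurse for each shift independently would cost $183, but that ignores the shift limits.
An optimal schedule: Slot 1→Mendoza, Slot 2→Ivanova, Slot 3→Ivanova, Slot 4→Yilmaz, Slot 5→Tanaka, Slot 6→Mendoza+Tanaka, Slot 7→Yilmaz.
Total: 16 + 31 + 31 + 41 + 36 + 16 + 36 + 41 = $248.

$248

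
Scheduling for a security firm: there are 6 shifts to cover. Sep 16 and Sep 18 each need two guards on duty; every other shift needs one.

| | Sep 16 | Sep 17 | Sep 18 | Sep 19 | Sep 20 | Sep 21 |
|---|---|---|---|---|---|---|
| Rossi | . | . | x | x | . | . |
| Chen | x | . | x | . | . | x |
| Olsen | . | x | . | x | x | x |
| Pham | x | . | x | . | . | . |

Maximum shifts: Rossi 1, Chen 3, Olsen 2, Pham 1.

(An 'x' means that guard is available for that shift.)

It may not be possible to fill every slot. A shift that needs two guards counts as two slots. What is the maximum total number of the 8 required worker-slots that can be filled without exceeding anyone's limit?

7

Total capacity across all guards is 1+3+2+1 = 7, and 8 slots are needed, so at most 7 can be filled.
An assignment achieving 7: Sep 16→Chen+Pham, Sep 17→Olsen, Sep 18→Chen, Sep 19→Rossi, Sep 20→Olsen, Sep 21→Chen.
Loads: Rossi 1/1, Chen 3/3, Olsen 2/2, Pham 1/1.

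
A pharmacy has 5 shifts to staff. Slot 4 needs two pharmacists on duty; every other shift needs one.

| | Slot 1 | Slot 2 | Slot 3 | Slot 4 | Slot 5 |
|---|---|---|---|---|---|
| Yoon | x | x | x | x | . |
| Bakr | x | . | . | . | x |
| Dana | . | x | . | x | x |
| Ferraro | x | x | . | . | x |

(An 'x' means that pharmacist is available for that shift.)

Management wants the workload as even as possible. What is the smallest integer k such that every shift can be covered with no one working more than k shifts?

With 4 pharmacists and 6 worker-slots to fill, someone must work at least ⌈6/4⌉ = 2 shifts, so k ≥ 2.
k = 2 works: Slot 1→Bakr, Slot 2→Dana, Slot 3→Yoon, Slot 4→Yoon+Dana, Slot 5→Bakr.
Loads: Yoon 2, Bakr 2, Dana 2, Ferraro 0 — all ≤ 2.

2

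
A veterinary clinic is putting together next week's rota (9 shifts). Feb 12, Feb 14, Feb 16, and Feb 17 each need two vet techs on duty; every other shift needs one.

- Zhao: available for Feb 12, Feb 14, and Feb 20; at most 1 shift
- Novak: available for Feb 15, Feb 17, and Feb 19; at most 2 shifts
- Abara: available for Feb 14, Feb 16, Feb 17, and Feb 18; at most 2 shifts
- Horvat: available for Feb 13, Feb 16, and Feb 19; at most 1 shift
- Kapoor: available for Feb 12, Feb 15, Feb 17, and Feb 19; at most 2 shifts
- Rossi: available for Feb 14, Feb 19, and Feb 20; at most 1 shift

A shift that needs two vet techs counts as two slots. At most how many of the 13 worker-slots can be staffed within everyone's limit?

Total capacity across all vet techs is 1+2+2+1+2+1 = 9, and 13 slots are needed, so at most 9 can be filled.
An assignment achieving 9: Feb 12→Zhao+Kapoor, Feb 13→Horvat, Feb 15→Novak, Feb 16→Abara, Feb 17→Novak+Kapoor, Feb 18→Abara, Feb 20→Rossi.
Loads: Zhao 1/1, Novak 2/2, Abara 2/2, Horvat 1/1, Kapoor 2/2, Rossi 1/1.

9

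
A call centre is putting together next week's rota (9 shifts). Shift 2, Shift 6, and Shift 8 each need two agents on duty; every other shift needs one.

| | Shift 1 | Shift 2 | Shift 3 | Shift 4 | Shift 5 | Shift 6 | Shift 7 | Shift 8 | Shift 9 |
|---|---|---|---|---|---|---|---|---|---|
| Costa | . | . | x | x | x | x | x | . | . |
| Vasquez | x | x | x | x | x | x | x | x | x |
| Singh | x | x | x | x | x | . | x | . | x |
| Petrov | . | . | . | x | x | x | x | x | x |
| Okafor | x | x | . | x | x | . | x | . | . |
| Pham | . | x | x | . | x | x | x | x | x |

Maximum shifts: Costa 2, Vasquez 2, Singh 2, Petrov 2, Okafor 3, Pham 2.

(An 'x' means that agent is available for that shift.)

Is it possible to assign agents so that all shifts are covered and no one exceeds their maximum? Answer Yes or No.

One valid schedule: Shift 1→Vasquez, Shift 2→Singh+Okafor, Shift 3→Costa, Shift 4→Costa, Shift 5→Okafor, Shift 6→Petrov+Pham, Shift 7→Okafor, Shift 8→Vasquez+Petrov, Shift 9→Singh.
Loads: Costa 2/2, Vasquez 2/2, Singh 2/2, Petrov 2/2, Okafor 3/3, Pham 1/2 — all within limits.

Yes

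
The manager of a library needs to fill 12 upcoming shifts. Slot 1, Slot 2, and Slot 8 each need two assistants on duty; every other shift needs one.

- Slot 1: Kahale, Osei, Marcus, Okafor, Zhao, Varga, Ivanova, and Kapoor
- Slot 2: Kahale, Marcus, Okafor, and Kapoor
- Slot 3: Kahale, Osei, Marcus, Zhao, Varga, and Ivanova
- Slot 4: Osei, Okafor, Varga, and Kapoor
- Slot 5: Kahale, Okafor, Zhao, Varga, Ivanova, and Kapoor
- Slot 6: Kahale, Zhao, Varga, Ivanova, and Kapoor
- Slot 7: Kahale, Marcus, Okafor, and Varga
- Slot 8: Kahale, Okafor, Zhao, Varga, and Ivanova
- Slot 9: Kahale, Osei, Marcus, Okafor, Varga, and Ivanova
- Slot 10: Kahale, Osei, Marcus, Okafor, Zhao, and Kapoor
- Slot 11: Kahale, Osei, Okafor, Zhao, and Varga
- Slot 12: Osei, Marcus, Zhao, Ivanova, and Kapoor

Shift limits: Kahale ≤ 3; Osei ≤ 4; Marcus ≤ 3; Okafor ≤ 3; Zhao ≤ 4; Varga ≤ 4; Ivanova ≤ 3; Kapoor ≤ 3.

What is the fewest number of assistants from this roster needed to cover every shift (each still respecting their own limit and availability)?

5

15 slots to fill and no one can take more than 4, so at least ⌈15/4⌉ = 4 assistants are needed.
No set of 4 assistants can cover every shift (each such set leaves at least one shift with no one available or exceeds a cap).
Kahale, Osei, Marcus, Okafor, and Zhao alone can cover everything: Slot 1→Okafor+Zhao, Slot 2→Kahale+Marcus, Slot 3→Osei, Slot 4→Osei, Slot 5→Kahale, Slot 6→Kahale, Slot 7→Marcus, Slot 8→Okafor+Zhao, Slot 9→Osei, Slot 10→Marcus, Slot 11→Okafor, Slot 12→Osei.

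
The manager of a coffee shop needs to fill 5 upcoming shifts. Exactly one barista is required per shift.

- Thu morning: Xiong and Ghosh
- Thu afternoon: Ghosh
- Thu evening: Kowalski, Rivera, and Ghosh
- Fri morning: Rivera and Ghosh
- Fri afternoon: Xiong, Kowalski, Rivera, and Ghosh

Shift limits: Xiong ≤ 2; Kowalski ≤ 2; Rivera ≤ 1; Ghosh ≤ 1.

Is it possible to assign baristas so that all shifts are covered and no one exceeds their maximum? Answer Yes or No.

Thu afternoon can only be covered by Ghosh, so that assignment is forced.
One valid schedule: Thu morning→Xiong, Thu afternoon→Ghosh, Thu evening→Kowalski, Fri morning→Rivera, Fri afternoon→Xiong.
Loads: Xiong 2/2, Kowalski 1/2, Rivera 1/1, Ghosh 1/1 — all within limits.

Yes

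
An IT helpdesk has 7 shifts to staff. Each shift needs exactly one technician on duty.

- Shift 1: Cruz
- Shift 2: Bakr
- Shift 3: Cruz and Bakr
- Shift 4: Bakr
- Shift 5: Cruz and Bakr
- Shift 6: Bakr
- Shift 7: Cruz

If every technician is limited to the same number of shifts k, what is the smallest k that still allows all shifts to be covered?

4

With 2 technicians and 7 worker-slots to fill, someone must work at least ⌈7/2⌉ = 4 shifts, so k ≥ 4.
k = 4 works: Shift 1→Cruz, Shift 2→Bakr, Shift 3→Cruz, Shift 4→Bakr, Shift 5→Cruz, Shift 6→Bakr, Shift 7→Cruz.
Loads: Cruz 4, Bakr 3 — all ≤ 4.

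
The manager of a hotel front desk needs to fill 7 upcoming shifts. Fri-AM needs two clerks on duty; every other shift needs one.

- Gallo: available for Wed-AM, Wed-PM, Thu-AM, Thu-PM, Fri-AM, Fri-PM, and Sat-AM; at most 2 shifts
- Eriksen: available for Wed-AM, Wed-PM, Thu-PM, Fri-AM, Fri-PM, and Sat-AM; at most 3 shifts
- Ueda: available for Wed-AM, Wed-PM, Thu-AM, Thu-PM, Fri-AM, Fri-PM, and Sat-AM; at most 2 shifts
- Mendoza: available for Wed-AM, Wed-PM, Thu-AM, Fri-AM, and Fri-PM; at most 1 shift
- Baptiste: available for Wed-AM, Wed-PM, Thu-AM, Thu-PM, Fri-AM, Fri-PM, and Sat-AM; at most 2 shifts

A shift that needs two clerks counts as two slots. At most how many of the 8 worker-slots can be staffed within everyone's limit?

8

Total capacity across all clerks is 2+3+2+1+2 = 10, and 8 slots are needed, so at most 8 can be filled.
An assignment achieving 8: Wed-AM→Eriksen, Wed-PM→Eriksen, Thu-AM→Gallo, Thu-PM→Gallo, Fri-AM→Ueda+Mendoza, Fri-PM→Ueda, Sat-AM→Eriksen.
Loads: Gallo 2/2, Eriksen 3/3, Ueda 2/2, Mendoza 1/1, Baptiste 0/2.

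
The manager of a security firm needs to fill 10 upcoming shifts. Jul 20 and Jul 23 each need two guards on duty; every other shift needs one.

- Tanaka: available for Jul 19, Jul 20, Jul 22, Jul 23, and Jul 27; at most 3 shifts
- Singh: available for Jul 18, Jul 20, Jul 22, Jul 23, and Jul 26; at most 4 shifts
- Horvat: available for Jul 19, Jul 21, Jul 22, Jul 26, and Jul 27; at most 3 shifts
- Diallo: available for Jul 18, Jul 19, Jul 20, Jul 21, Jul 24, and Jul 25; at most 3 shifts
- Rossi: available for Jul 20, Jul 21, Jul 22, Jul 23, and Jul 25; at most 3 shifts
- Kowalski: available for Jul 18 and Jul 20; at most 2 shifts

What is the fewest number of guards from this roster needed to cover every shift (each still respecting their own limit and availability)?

12 slots to fill and no one can take more than 4, so at least ⌈12/4⌉ = 3 guards are needed.
Any 3 guards together have capacity at most 4+3+3 = 10 < 12 slots, so 3 can never suffice.
Tanaka, Singh, Horvat, and Diallo alone can cover everything: Jul 18→Singh, Jul 19→Tanaka, Jul 20→Singh+Diallo, Jul 21→Horvat, Jul 22→Horvat, Jul 23→Tanaka+Singh, Jul 24→Diallo, Jul 25→Diallo, Jul 26→Singh, Jul 27→Tanaka.

4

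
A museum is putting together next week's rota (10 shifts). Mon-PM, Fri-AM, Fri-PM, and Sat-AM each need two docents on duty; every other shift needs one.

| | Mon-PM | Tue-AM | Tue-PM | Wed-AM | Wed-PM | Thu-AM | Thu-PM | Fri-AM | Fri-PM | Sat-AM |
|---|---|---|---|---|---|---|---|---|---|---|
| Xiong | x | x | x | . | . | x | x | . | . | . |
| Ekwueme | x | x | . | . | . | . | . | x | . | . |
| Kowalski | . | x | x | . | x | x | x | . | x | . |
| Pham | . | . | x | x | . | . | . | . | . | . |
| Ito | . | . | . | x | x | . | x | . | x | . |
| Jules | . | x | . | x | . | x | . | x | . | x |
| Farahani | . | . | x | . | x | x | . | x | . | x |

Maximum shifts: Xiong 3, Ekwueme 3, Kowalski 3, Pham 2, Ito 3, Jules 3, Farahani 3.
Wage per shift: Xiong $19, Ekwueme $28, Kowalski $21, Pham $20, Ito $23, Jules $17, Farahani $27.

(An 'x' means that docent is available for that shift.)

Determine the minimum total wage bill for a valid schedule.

$295

Mon-PM can only be covered by Xiong and Ekwueme, so that assignment is forced.
Fri-PM can only be covered by Kowalski and Ito, so that assignment is forced.
Sat-AM can only be covered by Jules and Farahani, so that assignment is forced.
Picking the cheapest available docent for each shift independently would cost $289, but that ignores the shift limits.
An optimal schedule: Mon-PM→Xiong+Ekwueme, Tue-AM→Jules, Tue-PM→Pham, Wed-AM→Pham, Wed-PM→Kowalski, Thu-AM→Xiong, Thu-PM→Xiong, Fri-AM→Jules+Farahani, Fri-PM→Kowalski+Ito, Sat-AM→Jules+Farahani.
Total: 19 + 28 + 17 + 20 + 20 + 21 + 19 + 19 + 17 + 27 + 21 + 23 + 17 + 27 = $295.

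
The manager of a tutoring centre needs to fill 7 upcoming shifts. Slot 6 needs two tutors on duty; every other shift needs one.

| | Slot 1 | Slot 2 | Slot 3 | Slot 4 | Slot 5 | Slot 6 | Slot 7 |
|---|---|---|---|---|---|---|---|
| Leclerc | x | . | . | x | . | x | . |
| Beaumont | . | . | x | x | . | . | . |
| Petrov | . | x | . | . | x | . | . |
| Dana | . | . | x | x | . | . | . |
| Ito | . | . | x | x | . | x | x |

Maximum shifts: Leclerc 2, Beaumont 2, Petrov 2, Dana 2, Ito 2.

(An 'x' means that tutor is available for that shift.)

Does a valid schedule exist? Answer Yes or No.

Yes

Slot 1 can only be covered by Leclerc, so that assignment is forced.
Slot 2 can only be covered by Petrov, so that assignment is forced.
Slot 5 can only be covered by Petrov, so that assignment is forced.
One valid schedule: Slot 1→Leclerc, Slot 2→Petrov, Slot 3→Beaumont, Slot 4→Beaumont, Slot 5→Petrov, Slot 6→Leclerc+Ito, Slot 7→Ito.
Loads: Leclerc 2/2, Beaumont 2/2, Petrov 2/2, Dana 0/2, Ito 2/2 — all within limits.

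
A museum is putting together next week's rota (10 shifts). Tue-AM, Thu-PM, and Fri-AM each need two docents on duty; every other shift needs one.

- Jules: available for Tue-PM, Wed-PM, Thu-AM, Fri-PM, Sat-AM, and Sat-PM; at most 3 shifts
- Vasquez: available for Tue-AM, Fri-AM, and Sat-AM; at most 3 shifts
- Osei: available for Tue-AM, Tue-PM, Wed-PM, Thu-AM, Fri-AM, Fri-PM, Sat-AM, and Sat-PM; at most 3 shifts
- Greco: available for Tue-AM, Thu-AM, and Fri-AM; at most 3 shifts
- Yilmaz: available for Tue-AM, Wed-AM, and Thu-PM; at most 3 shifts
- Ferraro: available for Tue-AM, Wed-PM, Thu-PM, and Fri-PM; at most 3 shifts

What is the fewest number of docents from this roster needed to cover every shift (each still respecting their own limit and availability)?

5

13 slots to fill and no one can take more than 3, so at least ⌈13/3⌉ = 5 docents are needed.
Jules, Vasquez, Osei, Yilmaz, and Ferraro alone can cover everything: Tue-AM→Vasquez+Yilmaz, Tue-PM→Jules, Wed-AM→Yilmaz, Wed-PM→Osei, Thu-AM→Jules, Thu-PM→Yilmaz+Ferraro, Fri-AM→Vasquez+Osei, Fri-PM→Osei, Sat-AM→Vasquez, Sat-PM→Jules.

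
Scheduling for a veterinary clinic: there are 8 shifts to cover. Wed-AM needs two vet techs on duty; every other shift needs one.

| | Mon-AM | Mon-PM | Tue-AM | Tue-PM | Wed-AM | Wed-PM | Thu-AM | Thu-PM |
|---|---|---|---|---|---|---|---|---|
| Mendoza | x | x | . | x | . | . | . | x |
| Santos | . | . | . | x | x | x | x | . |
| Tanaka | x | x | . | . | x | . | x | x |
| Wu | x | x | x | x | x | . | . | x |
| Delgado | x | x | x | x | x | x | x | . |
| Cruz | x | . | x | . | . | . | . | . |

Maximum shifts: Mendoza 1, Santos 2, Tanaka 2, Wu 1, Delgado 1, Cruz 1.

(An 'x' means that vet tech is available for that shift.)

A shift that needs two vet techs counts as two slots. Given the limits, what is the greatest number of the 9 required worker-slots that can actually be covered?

Total capacity across all vet techs is 1+2+2+1+1+1 = 8, and 9 slots are needed, so at most 8 can be filled.
An assignment achieving 8: Mon-AM→Cruz, Mon-PM→Tanaka, Tue-AM→Wu, Tue-PM→Delgado, Wed-AM→Tanaka, Wed-PM→Santos, Thu-AM→Santos, Thu-PM→Mendoza.
Loads: Mendoza 1/1, Santos 2/2, Tanaka 2/2, Wu 1/1, Delgado 1/1, Cruz 1/1.

8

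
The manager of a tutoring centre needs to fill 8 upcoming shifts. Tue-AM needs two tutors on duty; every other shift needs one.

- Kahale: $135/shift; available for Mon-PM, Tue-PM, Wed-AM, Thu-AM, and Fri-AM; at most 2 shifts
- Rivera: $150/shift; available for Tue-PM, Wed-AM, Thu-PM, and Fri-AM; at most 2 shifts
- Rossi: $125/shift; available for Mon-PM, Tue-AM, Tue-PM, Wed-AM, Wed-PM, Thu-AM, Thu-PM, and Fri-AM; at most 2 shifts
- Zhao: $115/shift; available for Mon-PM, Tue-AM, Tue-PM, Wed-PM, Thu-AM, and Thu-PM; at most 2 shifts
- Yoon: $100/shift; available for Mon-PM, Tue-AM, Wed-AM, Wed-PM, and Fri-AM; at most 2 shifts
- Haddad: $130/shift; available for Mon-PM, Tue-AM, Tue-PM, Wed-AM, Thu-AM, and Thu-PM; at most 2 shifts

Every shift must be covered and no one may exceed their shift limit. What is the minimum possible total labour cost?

Picking the cheapest available tutor for each shift independently would cost $960, but that ignores the shift limits.
An optimal schedule: Mon-PM→Rossi, Tue-AM→Rossi+Haddad, Tue-PM→Haddad, Wed-AM→Kahale, Wed-PM→Yoon, Thu-AM→Zhao, Thu-PM→Zhao, Fri-AM→Yoon.
Total: 125 + 125 + 130 + 130 + 135 + 100 + 115 + 115 + 100 = $1075.

$1075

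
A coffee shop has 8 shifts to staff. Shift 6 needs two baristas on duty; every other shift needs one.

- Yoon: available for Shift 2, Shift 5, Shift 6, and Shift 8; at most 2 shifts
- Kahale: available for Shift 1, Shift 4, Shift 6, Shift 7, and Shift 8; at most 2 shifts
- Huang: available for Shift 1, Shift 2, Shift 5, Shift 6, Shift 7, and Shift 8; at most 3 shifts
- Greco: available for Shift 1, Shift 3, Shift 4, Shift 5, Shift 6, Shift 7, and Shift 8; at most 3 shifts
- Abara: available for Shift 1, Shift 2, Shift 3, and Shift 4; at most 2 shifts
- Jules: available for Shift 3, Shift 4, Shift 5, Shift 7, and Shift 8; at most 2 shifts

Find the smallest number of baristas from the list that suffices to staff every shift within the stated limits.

9 slots to fill and no one can take more than 3, so at least ⌈9/3⌉ = 3 baristas are needed.
Any 3 baristas together have capacity at most 3+3+2 = 8 < 9 slots, so 3 can never suffice.
Yoon, Kahale, Huang, and Greco alone can cover everything: Shift 1→Kahale, Shift 2→Yoon, Shift 3→Greco, Shift 4→Kahale, Shift 5→Yoon, Shift 6→Huang+Greco, Shift 7→Huang, Shift 8→Huang.

4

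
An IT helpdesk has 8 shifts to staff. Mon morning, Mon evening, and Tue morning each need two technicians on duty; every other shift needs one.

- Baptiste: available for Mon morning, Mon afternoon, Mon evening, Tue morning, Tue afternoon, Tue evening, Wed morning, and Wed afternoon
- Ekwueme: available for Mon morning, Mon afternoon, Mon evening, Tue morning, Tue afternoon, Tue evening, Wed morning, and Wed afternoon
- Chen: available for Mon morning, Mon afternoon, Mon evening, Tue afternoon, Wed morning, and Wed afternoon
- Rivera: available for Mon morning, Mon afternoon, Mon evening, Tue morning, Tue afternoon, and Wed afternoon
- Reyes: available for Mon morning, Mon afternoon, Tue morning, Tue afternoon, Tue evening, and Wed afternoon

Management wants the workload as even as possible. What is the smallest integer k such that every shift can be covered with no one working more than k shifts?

With 5 technicians and 11 worker-slots to fill, someone must work at least ⌈11/5⌉ = 3 shifts, so k ≥ 3.
k = 3 works: Mon morning→Chen+Rivera, Mon afternoon→Baptiste, Mon evening→Ekwueme+Chen, Tue morning→Rivera+Reyes, Tue afternoon→Ekwueme, Tue evening→Baptiste, Wed morning→Baptiste, Wed afternoon→Ekwueme.
Loads: Baptiste 3, Ekwueme 3, Chen 2, Rivera 2, Reyes 1 — all ≤ 3.

3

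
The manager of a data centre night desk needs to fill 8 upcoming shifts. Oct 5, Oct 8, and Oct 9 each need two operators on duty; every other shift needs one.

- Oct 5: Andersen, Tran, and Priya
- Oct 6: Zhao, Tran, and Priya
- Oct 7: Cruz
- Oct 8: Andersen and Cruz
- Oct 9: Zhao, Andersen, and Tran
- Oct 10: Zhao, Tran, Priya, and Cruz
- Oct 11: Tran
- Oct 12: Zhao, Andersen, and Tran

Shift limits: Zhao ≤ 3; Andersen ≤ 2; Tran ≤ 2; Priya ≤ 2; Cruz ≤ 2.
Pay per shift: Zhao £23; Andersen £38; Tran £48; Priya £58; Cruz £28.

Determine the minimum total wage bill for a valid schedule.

£413

Oct 7 can only be covered by Cruz, so that assignment is forced.
Oct 8 can only be covered by Andersen and Cruz, so that assignment is forced.
Oct 11 can only be covered by Tran, so that assignment is forced.
Picking the cheapest available operator for each shift independently would cost £358, but that ignores the shift limits.
An optimal schedule: Oct 5→Andersen+Priya, Oct 6→Zhao, Oct 7→Cruz, Oct 8→Andersen+Cruz, Oct 9→Zhao+Tran, Oct 10→Priya, Oct 11→Tran, Oct 12→Zhao.
Total: 38 + 58 + 23 + 28 + 38 + 28 + 23 + 48 + 58 + 48 + 23 = £413.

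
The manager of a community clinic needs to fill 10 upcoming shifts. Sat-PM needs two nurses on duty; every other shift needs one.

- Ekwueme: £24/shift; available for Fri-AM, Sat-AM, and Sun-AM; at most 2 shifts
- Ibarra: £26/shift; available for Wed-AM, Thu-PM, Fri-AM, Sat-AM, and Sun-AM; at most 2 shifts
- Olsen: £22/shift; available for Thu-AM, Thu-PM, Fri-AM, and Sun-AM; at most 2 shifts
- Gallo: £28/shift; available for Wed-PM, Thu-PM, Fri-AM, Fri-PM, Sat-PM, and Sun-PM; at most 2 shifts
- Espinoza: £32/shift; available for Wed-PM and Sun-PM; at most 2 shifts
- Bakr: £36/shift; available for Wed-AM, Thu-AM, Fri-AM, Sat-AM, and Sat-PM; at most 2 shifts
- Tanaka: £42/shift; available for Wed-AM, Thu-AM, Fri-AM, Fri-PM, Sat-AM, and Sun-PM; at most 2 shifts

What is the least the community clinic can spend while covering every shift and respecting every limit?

£300

Sat-PM can only be covered by Gallo and Bakr, so that assignment is forced.
Picking the cheapest available nurse for each shift independently would cost £286, but that ignores the shift limits.
An optimal schedule: Wed-AM→Ibarra, Wed-PM→Espinoza, Thu-AM→Olsen, Thu-PM→Olsen, Fri-AM→Ibarra, Fri-PM→Gallo, Sat-AM→Ekwueme, Sat-PM→Gallo+Bakr, Sun-AM→Ekwueme, Sun-PM→Espinoza.
Total: 26 + 32 + 22 + 22 + 26 + 28 + 24 + 28 + 36 + 24 + 32 = £300.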